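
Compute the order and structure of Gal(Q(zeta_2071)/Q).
|Gal(Q(zeta_2071)/Q)| = phi(2071) = 1944; group ≅ (Z/2071Z)^* ≅ Z/18Z × Z/108Z

The n-th cyclotomic polynomial Φ_2071(x) is the minimal polynomial of zeta_2071 over Q and has degree phi(2071) = 1944. So Q(zeta_2071) is a degree-1944 Galois extension with Galois group (Z/2071Z)^*. By CRT, (Z/2071Z)^* ≅ (Z/19Z)^* × (Z/109Z)^*. Each prime-power unit group is (Z/19Z)^* ≅ Z/18Z; (Z/109Z)^* ≅ Z/108Z. Hence Gal(Q(zeta_2071)/Q) ≅ Z/18Z × Z/108Z.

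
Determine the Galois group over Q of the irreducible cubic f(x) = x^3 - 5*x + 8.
Gal(K/Q) = S_3 (symmetric group of order 6)

Compute the discriminant of x^3 + (0)*x^2 + (-5)*x + (8): Δ = -1228. Since Δ is not a rational square, the Galois group is not contained in A_3; it must be the full S_3 (irreducibility of the cubic rules out anything smaller).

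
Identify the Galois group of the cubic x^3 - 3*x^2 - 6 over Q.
Gal(K/Q) = S_3 (symmetric group of order 6)

Compute the discriminant of x^3 + (-3)*x^2 + (0)*x + (-6): Δ = -1620. Since Δ is not a rational square, the Galois group is not contained in A_3; it must be the full S_3 (irreducibility of the cubic rules out anything smaller).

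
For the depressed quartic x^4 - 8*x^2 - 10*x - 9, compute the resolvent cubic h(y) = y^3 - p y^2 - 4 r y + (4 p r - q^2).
h(y) = y^3 + 8*y^2 + 36*y + 188

Identify coefficients: p = -8, q = -10, r = -9.
Plug into h(y) = y^3 - p y^2 - 4 r y + (4 p r - q^2):
  h(y) = y^3 - (-8) y^2 - 4*(-9) y + (4*(-8)*(-9) - (-10)^2)
       = y^3 + (8) y^2 + (36) y + (188).
Simplifying: h(y) = y^3 + 8*y^2 + 36*y + 188.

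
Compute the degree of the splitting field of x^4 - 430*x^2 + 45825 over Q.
[K:Q] = 4

f factors as (x^2 - 235)(x^2 - 195); the splitting field is K = Q(sqrt(235), sqrt(195)). Since 235, 195, and 45825 are all non-squares in Q, the three subfields Q(sqrt(235)), Q(sqrt(195)), Q(sqrt(45825)) are distinct degree-2 extensions, so [K:Q] = 4 (Klein four Galois group).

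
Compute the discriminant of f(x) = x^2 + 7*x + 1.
Δ = 45

For a quadratic a x^2 + b x + c the discriminant is Δ = b^2 - 4ac = (7)^2 - 4*(1)*(1) = 49 - (4) = 45.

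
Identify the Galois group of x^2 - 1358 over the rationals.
Gal(K/Q) = Z/2Z (cyclic of order 2)

x^2 - 1358 is irreducible over Q since 1358 is not a rational square. The splitting field Q(sqrt(1358)) has degree 2 over Q, and its unique nontrivial automorphism is sqrt(1358) ↦ -sqrt(1358). Hence Gal(Q(sqrt(1358))/Q) = Z/2Z.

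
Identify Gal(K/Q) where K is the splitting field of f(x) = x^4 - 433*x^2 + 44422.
Gal(K/Q) = V_4 (Klein four-group, Z/2Z × Z/2Z)

f factors as (x^2 - 266)(x^2 - 167), so the splitting field is K = Q(sqrt(266), sqrt(167)). The elements 266, 167, 44422 are all non-squares in Q, so sqrt(266) and sqrt(167) generate independent quadratic extensions. Thus [K:Q] = 4 and Gal(K/Q) is generated by the two order-2 automorphisms sqrt(266) ↦ -sqrt(266) and sqrt(167) ↦ -sqrt(167), giving V_4.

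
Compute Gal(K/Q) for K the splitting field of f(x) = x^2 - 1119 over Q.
Gal(K/Q) = Z/2Z (cyclic of order 2)

x^2 - 1119 is irreducible over Q since 1119 is not a rational square. The splitting field Q(sqrt(1119)) has degree 2 over Q, and its unique nontrivial automorphism is sqrt(1119) ↦ -sqrt(1119). Hence Gal(Q(sqrt(1119))/Q) = Z/2Z.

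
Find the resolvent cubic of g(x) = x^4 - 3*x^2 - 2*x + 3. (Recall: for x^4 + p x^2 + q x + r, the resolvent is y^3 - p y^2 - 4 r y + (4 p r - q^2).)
h(y) = y^3 + 3*y^2 - 12*y - 40

Identify coefficients: p = -3, q = -2, r = 3.
Plug into h(y) = y^3 - p y^2 - 4 r y + (4 p r - q^2):
  h(y) = y^3 - (-3) y^2 - 4*(3) y + (4*(-3)*(3) - (-2)^2)
       = y^3 + (3) y^2 + (-12) y + (-40).
Simplifying: h(y) = y^3 + 3*y^2 - 12*y - 40.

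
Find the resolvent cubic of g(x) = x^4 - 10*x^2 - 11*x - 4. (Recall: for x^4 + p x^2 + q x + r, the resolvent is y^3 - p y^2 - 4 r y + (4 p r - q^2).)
h(y) = y^3 + 10*y^2 + 16*y + 39

Identify coefficients: p = -10, q = -11, r = -4.
Plug into h(y) = y^3 - p y^2 - 4 r y + (4 p r - q^2):
  h(y) = y^3 - (-10) y^2 - 4*(-4) y + (4*(-10)*(-4) - (-11)^2)
       = y^3 + (10) y^2 + (16) y + (39).
Simplifying: h(y) = y^3 + 10*y^2 + 16*y + 39.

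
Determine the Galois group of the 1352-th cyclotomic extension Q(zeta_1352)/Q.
|Gal(Q(zeta_1352)/Q)| = phi(1352) = 624; group ≅ (Z/1352Z)^* ≅ Z/2Z × Z/2Z × Z/156Z

The n-th cyclotomic polynomial Φ_1352(x) is the minimal polynomial of zeta_1352 over Q and has degree phi(1352) = 624. So Q(zeta_1352) is a degree-624 Galois extension with Galois group (Z/1352Z)^*. By CRT, (Z/1352Z)^* ≅ (Z/8Z)^* × (Z/169Z)^*. Each prime-power unit group is (Z/8Z)^* ≅ Z/2Z × Z/2Z; (Z/169Z)^* ≅ Z/156Z. Hence Gal(Q(zeta_1352)/Q) ≅ Z/2Z × Z/2Z × Z/156Z.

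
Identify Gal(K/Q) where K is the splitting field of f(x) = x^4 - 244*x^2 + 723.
Gal(K/Q) = V_4 (Klein four-group, Z/2Z × Z/2Z)

f factors as (x^2 - 3)(x^2 - 241), so the splitting field is K = Q(sqrt(3), sqrt(241)). The elements 3, 241, 723 are all non-squares in Q, so sqrt(3) and sqrt(241) generate independent quadratic extensions. Thus [K:Q] = 4 and Gal(K/Q) is generated by the two order-2 automorphisms sqrt(3) ↦ -sqrt(3) and sqrt(241) ↦ -sqrt(241), giving V_4.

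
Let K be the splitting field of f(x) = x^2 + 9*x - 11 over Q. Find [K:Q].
[K:Q] = 2

The discriminant of x^2 + (9)*x + (-11) is b^2 - 4c = 81 - (-44) = 125. Since 125 is not a perfect square in Q, the polynomial is irreducible over Q. Its two roots generate a degree-2 extension, so [K:Q] = 2.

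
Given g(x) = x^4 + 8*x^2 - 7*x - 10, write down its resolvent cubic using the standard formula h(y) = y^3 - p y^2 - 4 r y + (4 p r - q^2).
h(y) = y^3 - 8*y^2 + 40*y - 369

Identify coefficients: p = 8, q = -7, r = -10.
Plug into h(y) = y^3 - p y^2 - 4 r y + (4 p r - q^2):
  h(y) = y^3 - (8) y^2 - 4*(-10) y + (4*(8)*(-10) - (-7)^2)
       = y^3 + (-8) y^2 + (40) y + (-369).
Simplifying: h(y) = y^3 - 8*y^2 + 40*y - 369.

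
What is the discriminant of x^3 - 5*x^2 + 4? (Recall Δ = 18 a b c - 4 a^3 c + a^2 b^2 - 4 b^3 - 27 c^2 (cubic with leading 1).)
Δ = 1568

For x^3 + a x^2 + b x + c the discriminant is Δ = 18 a b c - 4 a^3 c + a^2 b^2 - 4 b^3 - 27 c^2.
Plug a = -5, b = 0, c = 4:
  18*(-5)*(0)*(4) - 4*(-5)^3*(4) + (-5)^2*(0)^2 - 4*(0)^3 - 27*(4)^2
  = 0 + (2000) + 0 + (0) + (-432)
  = 1568.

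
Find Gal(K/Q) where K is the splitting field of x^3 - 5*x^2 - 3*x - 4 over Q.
Gal(K/Q) = S_3 (symmetric group of order 6)

Compute the discriminant of x^3 + (-5)*x^2 + (-3)*x + (-4): Δ = -3179. Since Δ is not a rational square, the Galois group is not contained in A_3; it must be the full S_3 (irreducibility of the cubic rules out anything smaller).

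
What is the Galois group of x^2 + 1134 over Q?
Gal(K/Q) = Z/2Z (cyclic of order 2)

x^2 + 1134 is irreducible over Q since -1134 is not a rational square. The splitting field Q(sqrt(-1134)) has degree 2 over Q, and its unique nontrivial automorphism is sqrt(-1134) ↦ -sqrt(-1134). Hence Gal(Q(sqrt(-1134))/Q) = Z/2Z.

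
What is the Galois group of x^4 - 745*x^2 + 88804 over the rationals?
Gal(K/Q) = Z/2Z (cyclic of order 2)

f factors as (x^2 - 596)(x^2 - 149), so the splitting field is K = Q(sqrt(596), sqrt(149)). The squarefree part of 596 is 149 and the squarefree part of 149 is also 149, so sqrt(596) and sqrt(149) are both rational multiples of sqrt(149). Hence Q(sqrt(596)) = Q(sqrt(149)) = Q(sqrt(149)), and the splitting field collapses to a single degree-2 extension with Galois group Z/2Z.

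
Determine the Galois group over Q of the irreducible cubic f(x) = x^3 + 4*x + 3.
Gal(K/Q) = S_3 (symmetric group of order 6)

Compute the discriminant of x^3 + (0)*x^2 + (4)*x + (3): Δ = -499. Since Δ is not a rational square, the Galois group is not contained in A_3; it must be the full S_3 (irreducibility of the cubic rules out anything smaller).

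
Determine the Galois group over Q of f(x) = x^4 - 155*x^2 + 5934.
Gal(K/Q) = V_4 (Klein four-group, Z/2Z × Z/2Z)

f factors as (x^2 - 69)(x^2 - 86), so the splitting field is K = Q(sqrt(69), sqrt(86)). The elements 69, 86, 5934 are all non-squares in Q, so sqrt(69) and sqrt(86) generate independent quadratic extensions. Thus [K:Q] = 4 and Gal(K/Q) is generated by the two order-2 automorphisms sqrt(69) ↦ -sqrt(69) and sqrt(86) ↦ -sqrt(86), giving V_4.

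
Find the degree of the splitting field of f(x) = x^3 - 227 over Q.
[K:Q] = 6

x^3 - 227 has one real root r = 227^(1/3) and two complex roots r*zeta_3, r*zeta_3^2 where zeta_3 = e^(2*pi*i/3). The splitting field is Q(r, zeta_3). [Q(r):Q] = 3 and [Q(zeta_3):Q] = 2 with gcd = 1, so [Q(r, zeta_3):Q] = 3 * 2 = 6.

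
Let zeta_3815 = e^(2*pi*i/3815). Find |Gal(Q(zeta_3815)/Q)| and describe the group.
|Gal(Q(zeta_3815)/Q)| = phi(3815) = 2592; group ≅ (Z/3815Z)^* ≅ Z/4Z × Z/6Z × Z/108Z

The n-th cyclotomic polynomial Φ_3815(x) is the minimal polynomial of zeta_3815 over Q and has degree phi(3815) = 2592. So Q(zeta_3815) is a degree-2592 Galois extension with Galois group (Z/3815Z)^*. By CRT, (Z/3815Z)^* ≅ (Z/5Z)^* × (Z/7Z)^* × (Z/109Z)^*. Each prime-power unit group is (Z/5Z)^* ≅ Z/4Z; (Z/7Z)^* ≅ Z/6Z; (Z/109Z)^* ≅ Z/108Z. Hence Gal(Q(zeta_3815)/Q) ≅ Z/4Z × Z/6Z × Z/108Z.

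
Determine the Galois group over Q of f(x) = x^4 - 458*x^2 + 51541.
Gal(K/Q) = V_4 (Klein four-group, Z/2Z × Z/2Z)

f factors as (x^2 - 259)(x^2 - 199), so the splitting field is K = Q(sqrt(259), sqrt(199)). The elements 259, 199, 51541 are all non-squares in Q, so sqrt(259) and sqrt(199) generate independent quadratic extensions. Thus [K:Q] = 4 and Gal(K/Q) is generated by the two order-2 automorphisms sqrt(259) ↦ -sqrt(259) and sqrt(199) ↦ -sqrt(199), giving V_4.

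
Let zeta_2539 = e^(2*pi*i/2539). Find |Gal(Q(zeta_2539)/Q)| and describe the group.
|Gal(Q(zeta_2539)/Q)| = phi(2539) = 2538; group ≅ (Z/2539Z)^* ≅ Z/2538Z

The n-th cyclotomic polynomial Φ_2539(x) is the minimal polynomial of zeta_2539 over Q and has degree phi(2539) = 2538. So Q(zeta_2539) is a degree-2538 Galois extension with Galois group (Z/2539Z)^*. (Z/2539Z)^* is cyclic since 2539 is an odd prime power (or 4). Hence Gal(Q(zeta_2539)/Q) ≅ Z/2538Z.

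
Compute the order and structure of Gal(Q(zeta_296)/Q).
|Gal(Q(zeta_296)/Q)| = phi(296) = 144; group ≅ (Z/296Z)^* ≅ Z/2Z × Z/2Z × Z/36Z

The n-th cyclotomic polynomial Φ_296(x) is the minimal polynomial of zeta_296 over Q and has degree phi(296) = 144. So Q(zeta_296) is a degree-144 Galois extension with Galois group (Z/296Z)^*. By CRT, (Z/296Z)^* ≅ (Z/8Z)^* × (Z/37Z)^*. Each prime-power unit group is (Z/8Z)^* ≅ Z/2Z × Z/2Z; (Z/37Z)^* ≅ Z/36Z. Hence Gal(Q(zeta_296)/Q) ≅ Z/2Z × Z/2Z × Z/36Z.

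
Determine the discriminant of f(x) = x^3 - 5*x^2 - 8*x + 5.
Δ = 9073

For x^3 + a x^2 + b x + c the discriminant is Δ = 18 a b c - 4 a^3 c + a^2 b^2 - 4 b^3 - 27 c^2.
Plug a = -5, b = -8, c = 5:
  18*(-5)*(-8)*(5) - 4*(-5)^3*(5) + (-5)^2*(-8)^2 - 4*(-8)^3 - 27*(5)^2
  = 3600 + (2500) + 1600 + (2048) + (-675)
  = 9073.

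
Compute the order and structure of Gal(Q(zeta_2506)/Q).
|Gal(Q(zeta_2506)/Q)| = phi(2506) = 1068; group ≅ (Z/2506Z)^* ≅ Z/6Z × Z/178Z

The n-th cyclotomic polynomial Φ_2506(x) is the minimal polynomial of zeta_2506 over Q and has degree phi(2506) = 1068. So Q(zeta_2506) is a degree-1068 Galois extension with Galois group (Z/2506Z)^*. By CRT, (Z/2506Z)^* ≅ (Z/2Z)^* × (Z/7Z)^* × (Z/179Z)^*. Each prime-power unit group is (Z/2Z)^* ≅ trivial group (order 1); (Z/7Z)^* ≅ Z/6Z; (Z/179Z)^* ≅ Z/178Z. Hence Gal(Q(zeta_2506)/Q) ≅ Z/6Z × Z/178Z.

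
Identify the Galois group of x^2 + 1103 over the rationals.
Gal(K/Q) = Z/2Z (cyclic of order 2)

x^2 + 1103 is irreducible over Q since -1103 is not a rational square. The splitting field Q(sqrt(-1103)) has degree 2 over Q, and its unique nontrivial automorphism is sqrt(-1103) ↦ -sqrt(-1103). Hence Gal(Q(sqrt(-1103))/Q) = Z/2Z.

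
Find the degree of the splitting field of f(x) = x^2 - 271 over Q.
[K:Q] = 2

The polynomial x^2 - 271 is irreducible over Q since 271 is not a perfect square. Its splitting field is Q(sqrt(271)), which has degree 2 over Q.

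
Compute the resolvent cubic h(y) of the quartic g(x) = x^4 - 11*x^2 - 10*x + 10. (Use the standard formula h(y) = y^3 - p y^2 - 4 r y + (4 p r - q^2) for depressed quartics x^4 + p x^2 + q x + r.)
h(y) = y^3 + 11*y^2 - 40*y - 540

Identify coefficients: p = -11, q = -10, r = 10.
Plug into h(y) = y^3 - p y^2 - 4 r y + (4 p r - q^2):
  h(y) = y^3 - (-11) y^2 - 4*(10) y + (4*(-11)*(10) - (-10)^2)
       = y^3 + (11) y^2 + (-40) y + (-540).
Simplifying: h(y) = y^3 + 11*y^2 - 40*y - 540.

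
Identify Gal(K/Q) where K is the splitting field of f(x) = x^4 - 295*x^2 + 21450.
Gal(K/Q) = V_4 (Klein four-group, Z/2Z × Z/2Z)

f factors as (x^2 - 130)(x^2 - 165), so the splitting field is K = Q(sqrt(130), sqrt(165)). The elements 130, 165, 21450 are all non-squares in Q, so sqrt(130) and sqrt(165) generate independent quadratic extensions. Thus [K:Q] = 4 and Gal(K/Q) is generated by the two order-2 automorphisms sqrt(130) ↦ -sqrt(130) and sqrt(165) ↦ -sqrt(165), giving V_4.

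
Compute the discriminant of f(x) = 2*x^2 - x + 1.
Δ = -7

For a quadratic a x^2 + b x + c the discriminant is Δ = b^2 - 4ac = (-1)^2 - 4*(2)*(1) = 1 - (8) = -7.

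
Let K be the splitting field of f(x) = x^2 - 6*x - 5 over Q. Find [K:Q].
[K:Q] = 2

The discriminant of x^2 + (-6)*x + (-5) is b^2 - 4c = 36 - (-20) = 56. Since 56 is not a perfect square in Q, the polynomial is irreducible over Q. Its two roots generate a degree-2 extension, so [K:Q] = 2.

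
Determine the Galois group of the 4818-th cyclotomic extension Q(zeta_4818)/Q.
|Gal(Q(zeta_4818)/Q)| = phi(4818) = 1440; group ≅ (Z/4818Z)^* ≅ Z/2Z × Z/10Z × Z/72Z

The n-th cyclotomic polynomial Φ_4818(x) is the minimal polynomial of zeta_4818 over Q and has degree phi(4818) = 1440. So Q(zeta_4818) is a degree-1440 Galois extension with Galois group (Z/4818Z)^*. By CRT, (Z/4818Z)^* ≅ (Z/2Z)^* × (Z/3Z)^* × (Z/11Z)^* × (Z/73Z)^*. Each prime-power unit group is (Z/2Z)^* ≅ trivial group (order 1); (Z/3Z)^* ≅ Z/2Z; (Z/11Z)^* ≅ Z/10Z; (Z/73Z)^* ≅ Z/72Z. Hence Gal(Q(zeta_4818)/Q) ≅ Z/2Z × Z/10Z × Z/72Z.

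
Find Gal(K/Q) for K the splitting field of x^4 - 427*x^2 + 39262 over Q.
Gal(K/Q) = V_4 (Klein four-group, Z/2Z × Z/2Z)

f factors as (x^2 - 134)(x^2 - 293), so the splitting field is K = Q(sqrt(134), sqrt(293)). The elements 134, 293, 39262 are all non-squares in Q, so sqrt(134) and sqrt(293) generate independent quadratic extensions. Thus [K:Q] = 4 and Gal(K/Q) is generated by the two order-2 automorphisms sqrt(134) ↦ -sqrt(134) and sqrt(293) ↦ -sqrt(293), giving V_4.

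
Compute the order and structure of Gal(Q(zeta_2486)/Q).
|Gal(Q(zeta_2486)/Q)| = phi(2486) = 1120; group ≅ (Z/2486Z)^* ≅ Z/10Z × Z/112Z

The n-th cyclotomic polynomial Φ_2486(x) is the minimal polynomial of zeta_2486 over Q and has degree phi(2486) = 1120. So Q(zeta_2486) is a degree-1120 Galois extension with Galois group (Z/2486Z)^*. By CRT, (Z/2486Z)^* ≅ (Z/2Z)^* × (Z/11Z)^* × (Z/113Z)^*. Each prime-power unit group is (Z/2Z)^* ≅ trivial group (order 1); (Z/11Z)^* ≅ Z/10Z; (Z/113Z)^* ≅ Z/112Z. Hence Gal(Q(zeta_2486)/Q) ≅ Z/10Z × Z/112Z.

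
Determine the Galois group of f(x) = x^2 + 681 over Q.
Gal(K/Q) = Z/2Z (cyclic of order 2)

x^2 + 681 is irreducible over Q since -681 is not a rational square. The splitting field Q(sqrt(-681)) has degree 2 over Q, and its unique nontrivial automorphism is sqrt(-681) ↦ -sqrt(-681). Hence Gal(Q(sqrt(-681))/Q) = Z/2Z.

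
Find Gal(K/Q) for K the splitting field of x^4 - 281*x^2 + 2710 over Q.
Gal(K/Q) = V_4 (Klein four-group, Z/2Z × Z/2Z)

f factors as (x^2 - 271)(x^2 - 10), so the splitting field is K = Q(sqrt(271), sqrt(10)). The elements 271, 10, 2710 are all non-squares in Q, so sqrt(271) and sqrt(10) generate independent quadratic extensions. Thus [K:Q] = 4 and Gal(K/Q) is generated by the two order-2 automorphisms sqrt(271) ↦ -sqrt(271) and sqrt(10) ↦ -sqrt(10), giving V_4.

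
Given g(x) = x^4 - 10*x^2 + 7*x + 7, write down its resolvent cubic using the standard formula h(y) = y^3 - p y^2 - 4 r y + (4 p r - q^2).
h(y) = y^3 + 10*y^2 - 28*y - 329

Identify coefficients: p = -10, q = 7, r = 7.
Plug into h(y) = y^3 - p y^2 - 4 r y + (4 p r - q^2):
  h(y) = y^3 - (-10) y^2 - 4*(7) y + (4*(-10)*(7) - (7)^2)
       = y^3 + (10) y^2 + (-28) y + (-329).
Simplifying: h(y) = y^3 + 10*y^2 - 28*y - 329.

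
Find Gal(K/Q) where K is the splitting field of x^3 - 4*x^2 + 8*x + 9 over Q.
Gal(K/Q) = S_3 (symmetric group of order 6)

Compute the discriminant of x^3 + (-4)*x^2 + (8)*x + (9): Δ = -6091. Since Δ is not a rational square, the Galois group is not contained in A_3; it must be the full S_3 (irreducibility of the cubic rules out anything smaller).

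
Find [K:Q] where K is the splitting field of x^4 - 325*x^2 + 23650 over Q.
[K:Q] = 4

f factors as (x^2 - 110)(x^2 - 215); the splitting field is K = Q(sqrt(110), sqrt(215)). Since 110, 215, and 23650 are all non-squares in Q, the three subfields Q(sqrt(110)), Q(sqrt(215)), Q(sqrt(23650)) are distinct degree-2 extensions, so [K:Q] = 4 (Klein four Galois group).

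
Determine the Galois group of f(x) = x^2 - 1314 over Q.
Gal(K/Q) = Z/2Z (cyclic of order 2)

x^2 - 1314 is irreducible over Q since 1314 is not a rational square. The splitting field Q(sqrt(1314)) has degree 2 over Q, and its unique nontrivial automorphism is sqrt(1314) ↦ -sqrt(1314). Hence Gal(Q(sqrt(1314))/Q) = Z/2Z.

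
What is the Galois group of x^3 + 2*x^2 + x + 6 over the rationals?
Gal(K/Q) = S_3 (symmetric group of order 6)

Compute the discriminant of x^3 + (2)*x^2 + (1)*x + (6): Δ = -948. Since Δ is not a rational square, the Galois group is not contained in A_3; it must be the full S_3 (irreducibility of the cubic rules out anything smaller).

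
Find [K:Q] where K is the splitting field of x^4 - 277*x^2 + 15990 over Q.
[K:Q] = 4

f factors as (x^2 - 195)(x^2 - 82); the splitting field is K = Q(sqrt(195), sqrt(82)). Since 195, 82, and 15990 are all non-squares in Q, the three subfields Q(sqrt(195)), Q(sqrt(82)), Q(sqrt(15990)) are distinct degree-2 extensions, so [K:Q] = 4 (Klein four Galois group).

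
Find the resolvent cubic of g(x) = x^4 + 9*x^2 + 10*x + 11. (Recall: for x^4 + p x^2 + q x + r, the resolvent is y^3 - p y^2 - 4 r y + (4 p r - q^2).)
h(y) = y^3 - 9*y^2 - 44*y + 296

Identify coefficients: p = 9, q = 10, r = 11.
Plug into h(y) = y^3 - p y^2 - 4 r y + (4 p r - q^2):
  h(y) = y^3 - (9) y^2 - 4*(11) y + (4*(9)*(11) - (10)^2)
       = y^3 + (-9) y^2 + (-44) y + (296).
Simplifying: h(y) = y^3 - 9*y^2 - 44*y + 296.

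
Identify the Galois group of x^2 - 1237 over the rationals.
Gal(K/Q) = Z/2Z (cyclic of order 2)

x^2 - 1237 is irreducible over Q since 1237 is not a rational square. The splitting field Q(sqrt(1237)) has degree 2 over Q, and its unique nontrivial automorphism is sqrt(1237) ↦ -sqrt(1237). Hence Gal(Q(sqrt(1237))/Q) = Z/2Z.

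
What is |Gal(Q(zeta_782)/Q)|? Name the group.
|Gal(Q(zeta_782)/Q)| = phi(782) = 352; group ≅ (Z/782Z)^* ≅ Z/16Z × Z/22Z

The n-th cyclotomic polynomial Φ_782(x) is the minimal polynomial of zeta_782 over Q and has degree phi(782) = 352. So Q(zeta_782) is a degree-352 Galois extension with Galois group (Z/782Z)^*. By CRT, (Z/782Z)^* ≅ (Z/2Z)^* × (Z/17Z)^* × (Z/23Z)^*. Each prime-power unit group is (Z/2Z)^* ≅ trivial group (order 1); (Z/17Z)^* ≅ Z/16Z; (Z/23Z)^* ≅ Z/22Z. Hence Gal(Q(zeta_782)/Q) ≅ Z/16Z × Z/22Z.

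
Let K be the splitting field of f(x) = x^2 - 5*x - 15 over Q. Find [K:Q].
[K:Q] = 2

The discriminant of x^2 + (-5)*x + (-15) is b^2 - 4c = 25 - (-60) = 85. Since 85 is not a perfect square in Q, the polynomial is irreducible over Q. Its two roots generate a degree-2 extension, so [K:Q] = 2.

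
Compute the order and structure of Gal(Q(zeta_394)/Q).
|Gal(Q(zeta_394)/Q)| = phi(394) = 196; group ≅ (Z/394Z)^* ≅ Z/196Z

The n-th cyclotomic polynomial Φ_394(x) is the minimal polynomial of zeta_394 over Q and has degree phi(394) = 196. So Q(zeta_394) is a degree-196 Galois extension with Galois group (Z/394Z)^*. By CRT, (Z/394Z)^* ≅ (Z/2Z)^* × (Z/197Z)^*. Each prime-power unit group is (Z/2Z)^* ≅ trivial group (order 1); (Z/197Z)^* ≅ Z/196Z. Hence Gal(Q(zeta_394)/Q) ≅ Z/196Z.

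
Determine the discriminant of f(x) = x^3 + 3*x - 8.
Δ = -1836

For a depressed cubic x^3 + p x + q the discriminant is Δ = -4 p^3 - 27 q^2 = -4*(3)^3 - 27*(-8)^2 = -108 - 1728 = -1836.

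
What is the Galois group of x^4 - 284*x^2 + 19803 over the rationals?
Gal(K/Q) = V_4 (Klein four-group, Z/2Z × Z/2Z)

f factors as (x^2 - 123)(x^2 - 161), so the splitting field is K = Q(sqrt(123), sqrt(161)). The elements 123, 161, 19803 are all non-squares in Q, so sqrt(123) and sqrt(161) generate independent quadratic extensions. Thus [K:Q] = 4 and Gal(K/Q) is generated by the two order-2 automorphisms sqrt(123) ↦ -sqrt(123) and sqrt(161) ↦ -sqrt(161), giving V_4.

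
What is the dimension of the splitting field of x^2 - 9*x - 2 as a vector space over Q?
[K:Q] = 2

The discriminant of x^2 + (-9)*x + (-2) is b^2 - 4c = 81 - (-8) = 89. Since 89 is not a perfect square in Q, the polynomial is irreducible over Q. Its two roots generate a degree-2 extension, so [K:Q] = 2.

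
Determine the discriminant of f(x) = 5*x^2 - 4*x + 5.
Δ = -84

For a quadratic a x^2 + b x + c the discriminant is Δ = b^2 - 4ac = (-4)^2 - 4*(5)*(5) = 16 - (100) = -84.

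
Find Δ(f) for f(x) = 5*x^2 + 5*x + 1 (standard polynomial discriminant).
Δ = 5

For a quadratic a x^2 + b x + c the discriminant is Δ = b^2 - 4ac = (5)^2 - 4*(5)*(1) = 25 - (20) = 5.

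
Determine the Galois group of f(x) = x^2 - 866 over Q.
Gal(K/Q) = Z/2Z (cyclic of order 2)

x^2 - 866 is irreducible over Q since 866 is not a rational square. The splitting field Q(sqrt(866)) has degree 2 over Q, and its unique nontrivial automorphism is sqrt(866) ↦ -sqrt(866). Hence Gal(Q(sqrt(866))/Q) = Z/2Z.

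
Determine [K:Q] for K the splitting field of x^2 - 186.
[K:Q] = 2

The polynomial x^2 - 186 is irreducible over Q since 186 is not a perfect square. Its splitting field is Q(sqrt(186)), which has degree 2 over Q.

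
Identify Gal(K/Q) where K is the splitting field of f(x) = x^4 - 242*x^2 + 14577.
Gal(K/Q) = V_4 (Klein four-group, Z/2Z × Z/2Z)

f factors as (x^2 - 113)(x^2 - 129), so the splitting field is K = Q(sqrt(113), sqrt(129)). The elements 113, 129, 14577 are all non-squares in Q, so sqrt(113) and sqrt(129) generate independent quadratic extensions. Thus [K:Q] = 4 and Gal(K/Q) is generated by the two order-2 automorphisms sqrt(113) ↦ -sqrt(113) and sqrt(129) ↦ -sqrt(129), giving V_4.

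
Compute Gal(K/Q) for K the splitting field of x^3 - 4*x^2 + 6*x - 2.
Gal(K/Q) = S_3 (symmetric group of order 6)

Compute the discriminant of x^3 + (-4)*x^2 + (6)*x + (-2): Δ = -44. Since Δ is not a rational square, the Galois group is not contained in A_3; it must be the full S_3 (irreducibility of the cubic rules out anything smaller).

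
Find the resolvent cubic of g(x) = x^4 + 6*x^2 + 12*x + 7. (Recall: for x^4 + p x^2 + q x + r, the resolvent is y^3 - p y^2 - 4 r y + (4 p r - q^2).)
h(y) = y^3 - 6*y^2 - 28*y + 24

Identify coefficients: p = 6, q = 12, r = 7.
Plug into h(y) = y^3 - p y^2 - 4 r y + (4 p r - q^2):
  h(y) = y^3 - (6) y^2 - 4*(7) y + (4*(6)*(7) - (12)^2)
       = y^3 + (-6) y^2 + (-28) y + (24).
Simplifying: h(y) = y^3 - 6*y^2 - 28*y + 24.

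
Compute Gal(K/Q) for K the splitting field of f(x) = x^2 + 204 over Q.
Gal(K/Q) = Z/2Z (cyclic of order 2)

x^2 + 204 is irreducible over Q since -204 is not a rational square. The splitting field Q(sqrt(-204)) has degree 2 over Q, and its unique nontrivial automorphism is sqrt(-204) ↦ -sqrt(-204). Hence Gal(Q(sqrt(-204))/Q) = Z/2Z.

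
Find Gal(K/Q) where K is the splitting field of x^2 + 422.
Gal(K/Q) = Z/2Z (cyclic of order 2)

x^2 + 422 is irreducible over Q since -422 is not a rational square. The splitting field Q(sqrt(-422)) has degree 2 over Q, and its unique nontrivial automorphism is sqrt(-422) ↦ -sqrt(-422). Hence Gal(Q(sqrt(-422))/Q) = Z/2Z.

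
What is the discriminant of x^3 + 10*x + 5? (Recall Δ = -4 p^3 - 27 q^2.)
Δ = -4675

For a depressed cubic x^3 + p x + q the discriminant is Δ = -4 p^3 - 27 q^2 = -4*(10)^3 - 27*(5)^2 = -4000 - 675 = -4675.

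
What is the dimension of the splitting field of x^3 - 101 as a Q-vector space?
[K:Q] = 6

x^3 - 101 has one real root r = 101^(1/3) and two complex roots r*zeta_3, r*zeta_3^2 where zeta_3 = e^(2*pi*i/3). The splitting field is Q(r, zeta_3). [Q(r):Q] = 3 and [Q(zeta_3):Q] = 2 with gcd = 1, so [Q(r, zeta_3):Q] = 3 * 2 = 6.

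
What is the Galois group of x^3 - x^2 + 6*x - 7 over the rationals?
Gal(K/Q) = S_3 (symmetric group of order 6)

Compute the discriminant of x^3 + (-1)*x^2 + (6)*x + (-7): Δ = -1423. Since Δ is not a rational square, the Galois group is not contained in A_3; it must be the full S_3 (irreducibility of the cubic rules out anything smaller).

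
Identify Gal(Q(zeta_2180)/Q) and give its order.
|Gal(Q(zeta_2180)/Q)| = phi(2180) = 864; group ≅ (Z/2180Z)^* ≅ Z/2Z × Z/4Z × Z/108Z

The n-th cyclotomic polynomial Φ_2180(x) is the minimal polynomial of zeta_2180 over Q and has degree phi(2180) = 864. So Q(zeta_2180) is a degree-864 Galois extension with Galois group (Z/2180Z)^*. By CRT, (Z/2180Z)^* ≅ (Z/4Z)^* × (Z/5Z)^* × (Z/109Z)^*. Each prime-power unit group is (Z/4Z)^* ≅ Z/2Z; (Z/5Z)^* ≅ Z/4Z; (Z/109Z)^* ≅ Z/108Z. Hence Gal(Q(zeta_2180)/Q) ≅ Z/2Z × Z/4Z × Z/108Z.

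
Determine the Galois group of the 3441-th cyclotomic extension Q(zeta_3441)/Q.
|Gal(Q(zeta_3441)/Q)| = phi(3441) = 2160; group ≅ (Z/3441Z)^* ≅ Z/2Z × Z/30Z × Z/36Z

The n-th cyclotomic polynomial Φ_3441(x) is the minimal polynomial of zeta_3441 over Q and has degree phi(3441) = 2160. So Q(zeta_3441) is a degree-2160 Galois extension with Galois group (Z/3441Z)^*. By CRT, (Z/3441Z)^* ≅ (Z/3Z)^* × (Z/31Z)^* × (Z/37Z)^*. Each prime-power unit group is (Z/3Z)^* ≅ Z/2Z; (Z/31Z)^* ≅ Z/30Z; (Z/37Z)^* ≅ Z/36Z. Hence Gal(Q(zeta_3441)/Q) ≅ Z/2Z × Z/30Z × Z/36Z.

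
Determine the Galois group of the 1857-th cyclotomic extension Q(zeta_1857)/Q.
|Gal(Q(zeta_1857)/Q)| = phi(1857) = 1236; group ≅ (Z/1857Z)^* ≅ Z/2Z × Z/618Z

The n-th cyclotomic polynomial Φ_1857(x) is the minimal polynomial of zeta_1857 over Q and has degree phi(1857) = 1236. So Q(zeta_1857) is a degree-1236 Galois extension with Galois group (Z/1857Z)^*. By CRT, (Z/1857Z)^* ≅ (Z/3Z)^* × (Z/619Z)^*. Each prime-power unit group is (Z/3Z)^* ≅ Z/2Z; (Z/619Z)^* ≅ Z/618Z. Hence Gal(Q(zeta_1857)/Q) ≅ Z/2Z × Z/618Z.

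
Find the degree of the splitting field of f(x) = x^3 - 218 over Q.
[K:Q] = 6

x^3 - 218 has one real root r = 218^(1/3) and two complex roots r*zeta_3, r*zeta_3^2 where zeta_3 = e^(2*pi*i/3). The splitting field is Q(r, zeta_3). [Q(r):Q] = 3 and [Q(zeta_3):Q] = 2 with gcd = 1, so [Q(r, zeta_3):Q] = 3 * 2 = 6.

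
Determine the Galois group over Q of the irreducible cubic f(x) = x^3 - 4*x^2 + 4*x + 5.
Gal(K/Q) = S_3 (symmetric group of order 6)

Compute the discriminant of x^3 + (-4)*x^2 + (4)*x + (5): Δ = -835. Since Δ is not a rational square, the Galois group is not contained in A_3; it must be the full S_3 (irreducibility of the cubic rules out anything smaller).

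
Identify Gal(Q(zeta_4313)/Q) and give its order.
|Gal(Q(zeta_4313)/Q)| = phi(4313) = 4068; group ≅ (Z/4313Z)^* ≅ Z/18Z × Z/226Z

The n-th cyclotomic polynomial Φ_4313(x) is the minimal polynomial of zeta_4313 over Q and has degree phi(4313) = 4068. So Q(zeta_4313) is a degree-4068 Galois extension with Galois group (Z/4313Z)^*. By CRT, (Z/4313Z)^* ≅ (Z/19Z)^* × (Z/227Z)^*. Each prime-power unit group is (Z/19Z)^* ≅ Z/18Z; (Z/227Z)^* ≅ Z/226Z. Hence Gal(Q(zeta_4313)/Q) ≅ Z/18Z × Z/226Z.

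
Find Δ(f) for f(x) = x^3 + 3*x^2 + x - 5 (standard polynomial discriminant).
Δ = -400

For x^3 + a x^2 + b x + c the discriminant is Δ = 18 a b c - 4 a^3 c + a^2 b^2 - 4 b^3 - 27 c^2.
Plug a = 3, b = 1, c = -5:
  18*(3)*(1)*(-5) - 4*(3)^3*(-5) + (3)^2*(1)^2 - 4*(1)^3 - 27*(-5)^2
  = -270 + (540) + 9 + (-4) + (-675)
  = -400.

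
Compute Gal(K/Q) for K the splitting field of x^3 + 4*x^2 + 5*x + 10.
Gal(K/Q) = S_3 (symmetric group of order 6)

Compute the discriminant of x^3 + (4)*x^2 + (5)*x + (10): Δ = -1760. Since Δ is not a rational square, the Galois group is not contained in A_3; it must be the full S_3 (irreducibility of the cubic rules out anything smaller).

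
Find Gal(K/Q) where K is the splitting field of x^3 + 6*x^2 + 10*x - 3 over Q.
Gal(K/Q) = S_3 (symmetric group of order 6)

Compute the discriminant of x^3 + (6)*x^2 + (10)*x + (-3): Δ = -1291. Since Δ is not a rational square, the Galois group is not contained in A_3; it must be the full S_3 (irreducibility of the cubic rules out anything smaller).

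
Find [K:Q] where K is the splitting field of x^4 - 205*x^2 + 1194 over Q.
[K:Q] = 4

f factors as (x^2 - 6)(x^2 - 199); the splitting field is K = Q(sqrt(6), sqrt(199)). Since 6, 199, and 1194 are all non-squares in Q, the three subfields Q(sqrt(6)), Q(sqrt(199)), Q(sqrt(1194)) are distinct degree-2 extensions, so [K:Q] = 4 (Klein four Galois group).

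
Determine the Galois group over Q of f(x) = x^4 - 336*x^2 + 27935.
Gal(K/Q) = V_4 (Klein four-group, Z/2Z × Z/2Z)

f factors as (x^2 - 185)(x^2 - 151), so the splitting field is K = Q(sqrt(185), sqrt(151)). The elements 185, 151, 27935 are all non-squares in Q, so sqrt(185) and sqrt(151) generate independent quadratic extensions. Thus [K:Q] = 4 and Gal(K/Q) is generated by the two order-2 automorphisms sqrt(185) ↦ -sqrt(185) and sqrt(151) ↦ -sqrt(151), giving V_4.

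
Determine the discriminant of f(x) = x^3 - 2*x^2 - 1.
Δ = -59

For x^3 + a x^2 + b x + c the discriminant is Δ = 18 a b c - 4 a^3 c + a^2 b^2 - 4 b^3 - 27 c^2.
Plug a = -2, b = 0, c = -1:
  18*(-2)*(0)*(-1) - 4*(-2)^3*(-1) + (-2)^2*(0)^2 - 4*(0)^3 - 27*(-1)^2
  = 0 + (-32) + 0 + (0) + (-27)
  = -59.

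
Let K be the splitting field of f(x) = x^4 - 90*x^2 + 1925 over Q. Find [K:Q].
[K:Q] = 4

f factors as (x^2 - 55)(x^2 - 35); the splitting field is K = Q(sqrt(55), sqrt(35)). Since 55, 35, and 1925 are all non-squares in Q, the three subfields Q(sqrt(55)), Q(sqrt(35)), Q(sqrt(1925)) are distinct degree-2 extensions, so [K:Q] = 4 (Klein four Galois group).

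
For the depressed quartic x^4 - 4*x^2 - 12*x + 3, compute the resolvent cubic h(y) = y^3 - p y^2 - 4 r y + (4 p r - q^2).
h(y) = y^3 + 4*y^2 - 12*y - 192

Identify coefficients: p = -4, q = -12, r = 3.
Plug into h(y) = y^3 - p y^2 - 4 r y + (4 p r - q^2):
  h(y) = y^3 - (-4) y^2 - 4*(3) y + (4*(-4)*(3) - (-12)^2)
       = y^3 + (4) y^2 + (-12) y + (-192).
Simplifying: h(y) = y^3 + 4*y^2 - 12*y - 192.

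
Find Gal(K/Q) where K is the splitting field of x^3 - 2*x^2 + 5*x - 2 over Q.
Gal(K/Q) = S_3 (symmetric group of order 6)

Compute the discriminant of x^3 + (-2)*x^2 + (5)*x + (-2): Δ = -212. Since Δ is not a rational square, the Galois group is not contained in A_3; it must be the full S_3 (irreducibility of the cubic rules out anything smaller).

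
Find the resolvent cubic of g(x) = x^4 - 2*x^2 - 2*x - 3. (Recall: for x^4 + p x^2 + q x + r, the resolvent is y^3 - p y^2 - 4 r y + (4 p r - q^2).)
h(y) = y^3 + 2*y^2 + 12*y + 20

Identify coefficients: p = -2, q = -2, r = -3.
Plug into h(y) = y^3 - p y^2 - 4 r y + (4 p r - q^2):
  h(y) = y^3 - (-2) y^2 - 4*(-3) y + (4*(-2)*(-3) - (-2)^2)
       = y^3 + (2) y^2 + (12) y + (20).
Simplifying: h(y) = y^3 + 2*y^2 + 12*y + 20.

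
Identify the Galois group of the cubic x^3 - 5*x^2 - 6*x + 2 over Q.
Gal(K/Q) = S_3 (symmetric group of order 6)

Compute the discriminant of x^3 + (-5)*x^2 + (-6)*x + (2): Δ = 3736. Since Δ is not a rational square, the Galois group is not contained in A_3; it must be the full S_3 (irreducibility of the cubic rules out anything smaller).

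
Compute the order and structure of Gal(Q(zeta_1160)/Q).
|Gal(Q(zeta_1160)/Q)| = phi(1160) = 448; group ≅ (Z/1160Z)^* ≅ Z/2Z × Z/2Z × Z/4Z × Z/28Z

The n-th cyclotomic polynomial Φ_1160(x) is the minimal polynomial of zeta_1160 over Q and has degree phi(1160) = 448. So Q(zeta_1160) is a degree-448 Galois extension with Galois group (Z/1160Z)^*. By CRT, (Z/1160Z)^* ≅ (Z/8Z)^* × (Z/5Z)^* × (Z/29Z)^*. Each prime-power unit group is (Z/8Z)^* ≅ Z/2Z × Z/2Z; (Z/5Z)^* ≅ Z/4Z; (Z/29Z)^* ≅ Z/28Z. Hence Gal(Q(zeta_1160)/Q) ≅ Z/2Z × Z/2Z × Z/4Z × Z/28Z.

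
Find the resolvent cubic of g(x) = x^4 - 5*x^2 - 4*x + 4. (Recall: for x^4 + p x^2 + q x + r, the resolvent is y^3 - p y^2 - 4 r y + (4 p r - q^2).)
h(y) = y^3 + 5*y^2 - 16*y - 96

Identify coefficients: p = -5, q = -4, r = 4.
Plug into h(y) = y^3 - p y^2 - 4 r y + (4 p r - q^2):
  h(y) = y^3 - (-5) y^2 - 4*(4) y + (4*(-5)*(4) - (-4)^2)
       = y^3 + (5) y^2 + (-16) y + (-96).
Simplifying: h(y) = y^3 + 5*y^2 - 16*y - 96.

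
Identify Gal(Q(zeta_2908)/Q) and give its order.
|Gal(Q(zeta_2908)/Q)| = phi(2908) = 1452; group ≅ (Z/2908Z)^* ≅ Z/2Z × Z/726Z

The n-th cyclotomic polynomial Φ_2908(x) is the minimal polynomial of zeta_2908 over Q and has degree phi(2908) = 1452. So Q(zeta_2908) is a degree-1452 Galois extension with Galois group (Z/2908Z)^*. By CRT, (Z/2908Z)^* ≅ (Z/4Z)^* × (Z/727Z)^*. Each prime-power unit group is (Z/4Z)^* ≅ Z/2Z; (Z/727Z)^* ≅ Z/726Z. Hence Gal(Q(zeta_2908)/Q) ≅ Z/2Z × Z/726Z.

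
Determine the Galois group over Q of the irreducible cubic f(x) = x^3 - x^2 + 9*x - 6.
Gal(K/Q) = S_3 (symmetric group of order 6)

Compute the discriminant of x^3 + (-1)*x^2 + (9)*x + (-6): Δ = -2859. Since Δ is not a rational square, the Galois group is not contained in A_3; it must be the full S_3 (irreducibility of the cubic rules out anything smaller).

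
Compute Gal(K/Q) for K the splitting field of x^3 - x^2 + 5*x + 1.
Gal(K/Q) = S_3 (symmetric group of order 6)

Compute the discriminant of x^3 + (-1)*x^2 + (5)*x + (1): Δ = -588. Since Δ is not a rational square, the Galois group is not contained in A_3; it must be the full S_3 (irreducibility of the cubic rules out anything smaller).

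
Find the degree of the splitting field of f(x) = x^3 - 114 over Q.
[K:Q] = 6

x^3 - 114 has one real root r = 114^(1/3) and two complex roots r*zeta_3, r*zeta_3^2 where zeta_3 = e^(2*pi*i/3). The splitting field is Q(r, zeta_3). [Q(r):Q] = 3 and [Q(zeta_3):Q] = 2 with gcd = 1, so [Q(r, zeta_3):Q] = 3 * 2 = 6.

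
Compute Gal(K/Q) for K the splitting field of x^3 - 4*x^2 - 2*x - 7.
Gal(K/Q) = S_3 (symmetric group of order 6)

Compute the discriminant of x^3 + (-4)*x^2 + (-2)*x + (-7): Δ = -4027. Since Δ is not a rational square, the Galois group is not contained in A_3; it must be the full S_3 (irreducibility of the cubic rules out anything smaller).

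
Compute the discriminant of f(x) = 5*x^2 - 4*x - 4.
Δ = 96

For a quadratic a x^2 + b x + c the discriminant is Δ = b^2 - 4ac = (-4)^2 - 4*(5)*(-4) = 16 - (-80) = 96.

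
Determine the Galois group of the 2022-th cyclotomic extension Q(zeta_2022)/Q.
|Gal(Q(zeta_2022)/Q)| = phi(2022) = 672; group ≅ (Z/2022Z)^* ≅ Z/2Z × Z/336Z

The n-th cyclotomic polynomial Φ_2022(x) is the minimal polynomial of zeta_2022 over Q and has degree phi(2022) = 672. So Q(zeta_2022) is a degree-672 Galois extension with Galois group (Z/2022Z)^*. By CRT, (Z/2022Z)^* ≅ (Z/2Z)^* × (Z/3Z)^* × (Z/337Z)^*. Each prime-power unit group is (Z/2Z)^* ≅ trivial group (order 1); (Z/3Z)^* ≅ Z/2Z; (Z/337Z)^* ≅ Z/336Z. Hence Gal(Q(zeta_2022)/Q) ≅ Z/2Z × Z/336Z.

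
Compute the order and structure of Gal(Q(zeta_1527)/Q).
|Gal(Q(zeta_1527)/Q)| = phi(1527) = 1016; group ≅ (Z/1527Z)^* ≅ Z/2Z × Z/508Z

The n-th cyclotomic polynomial Φ_1527(x) is the minimal polynomial of zeta_1527 over Q and has degree phi(1527) = 1016. So Q(zeta_1527) is a degree-1016 Galois extension with Galois group (Z/1527Z)^*. By CRT, (Z/1527Z)^* ≅ (Z/3Z)^* × (Z/509Z)^*. Each prime-power unit group is (Z/3Z)^* ≅ Z/2Z; (Z/509Z)^* ≅ Z/508Z. Hence Gal(Q(zeta_1527)/Q) ≅ Z/2Z × Z/508Z.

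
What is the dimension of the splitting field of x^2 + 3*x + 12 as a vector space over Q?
[K:Q] = 2

The discriminant of x^2 + (3)*x + (12) is b^2 - 4c = 9 - (48) = -39. Since -39 is not a perfect square in Q, the polynomial is irreducible over Q. Its two roots generate a degree-2 extension, so [K:Q] = 2.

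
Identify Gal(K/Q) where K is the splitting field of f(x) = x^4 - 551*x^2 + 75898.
Gal(K/Q) = V_4 (Klein four-group, Z/2Z × Z/2Z)

f factors as (x^2 - 274)(x^2 - 277), so the splitting field is K = Q(sqrt(274), sqrt(277)). The elements 274, 277, 75898 are all non-squares in Q, so sqrt(274) and sqrt(277) generate independent quadratic extensions. Thus [K:Q] = 4 and Gal(K/Q) is generated by the two order-2 automorphisms sqrt(274) ↦ -sqrt(274) and sqrt(277) ↦ -sqrt(277), giving V_4.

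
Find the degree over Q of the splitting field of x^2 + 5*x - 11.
[K:Q] = 2

The discriminant of x^2 + (5)*x + (-11) is b^2 - 4c = 25 - (-44) = 69. Since 69 is not a perfect square in Q, the polynomial is irreducible over Q. Its two roots generate a degree-2 extension, so [K:Q] = 2.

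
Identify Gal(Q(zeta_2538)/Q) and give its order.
|Gal(Q(zeta_2538)/Q)| = phi(2538) = 828; group ≅ (Z/2538Z)^* ≅ Z/18Z × Z/46Z

The n-th cyclotomic polynomial Φ_2538(x) is the minimal polynomial of zeta_2538 over Q and has degree phi(2538) = 828. So Q(zeta_2538) is a degree-828 Galois extension with Galois group (Z/2538Z)^*. By CRT, (Z/2538Z)^* ≅ (Z/2Z)^* × (Z/27Z)^* × (Z/47Z)^*. Each prime-power unit group is (Z/2Z)^* ≅ trivial group (order 1); (Z/27Z)^* ≅ Z/18Z; (Z/47Z)^* ≅ Z/46Z. Hence Gal(Q(zeta_2538)/Q) ≅ Z/18Z × Z/46Z.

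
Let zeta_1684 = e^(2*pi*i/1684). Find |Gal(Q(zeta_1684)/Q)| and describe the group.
|Gal(Q(zeta_1684)/Q)| = phi(1684) = 840; group ≅ (Z/1684Z)^* ≅ Z/2Z × Z/420Z

The n-th cyclotomic polynomial Φ_1684(x) is the minimal polynomial of zeta_1684 over Q and has degree phi(1684) = 840. So Q(zeta_1684) is a degree-840 Galois extension with Galois group (Z/1684Z)^*. By CRT, (Z/1684Z)^* ≅ (Z/4Z)^* × (Z/421Z)^*. Each prime-power unit group is (Z/4Z)^* ≅ Z/2Z; (Z/421Z)^* ≅ Z/420Z. Hence Gal(Q(zeta_1684)/Q) ≅ Z/2Z × Z/420Z.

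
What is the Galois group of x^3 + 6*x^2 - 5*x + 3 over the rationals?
Gal(K/Q) = S_3 (symmetric group of order 6)

Compute the discriminant of x^3 + (6)*x^2 + (-5)*x + (3): Δ = -3055. Since Δ is not a rational square, the Galois group is not contained in A_3; it must be the full S_3 (irreducibility of the cubic rules out anything smaller).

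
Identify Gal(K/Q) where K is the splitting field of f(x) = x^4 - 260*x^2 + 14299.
Gal(K/Q) = V_4 (Klein four-group, Z/2Z × Z/2Z)

f factors as (x^2 - 79)(x^2 - 181), so the splitting field is K = Q(sqrt(79), sqrt(181)). The elements 79, 181, 14299 are all non-squares in Q, so sqrt(79) and sqrt(181) generate independent quadratic extensions. Thus [K:Q] = 4 and Gal(K/Q) is generated by the two order-2 automorphisms sqrt(79) ↦ -sqrt(79) and sqrt(181) ↦ -sqrt(181), giving V_4.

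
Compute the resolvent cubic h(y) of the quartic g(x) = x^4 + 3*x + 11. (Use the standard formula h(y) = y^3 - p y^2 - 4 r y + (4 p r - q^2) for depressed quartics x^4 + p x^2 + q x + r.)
h(y) = y^3 - 44*y - 9

Identify coefficients: p = 0, q = 3, r = 11.
Plug into h(y) = y^3 - p y^2 - 4 r y + (4 p r - q^2):
  h(y) = y^3 - (0) y^2 - 4*(11) y + (4*(0)*(11) - (3)^2)
       = y^3 + (0) y^2 + (-44) y + (-9).
Simplifying: h(y) = y^3 - 44*y - 9.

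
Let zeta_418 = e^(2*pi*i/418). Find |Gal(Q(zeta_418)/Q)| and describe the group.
|Gal(Q(zeta_418)/Q)| = phi(418) = 180; group ≅ (Z/418Z)^* ≅ Z/10Z × Z/18Z

The n-th cyclotomic polynomial Φ_418(x) is the minimal polynomial of zeta_418 over Q and has degree phi(418) = 180. So Q(zeta_418) is a degree-180 Galois extension with Galois group (Z/418Z)^*. By CRT, (Z/418Z)^* ≅ (Z/2Z)^* × (Z/11Z)^* × (Z/19Z)^*. Each prime-power unit group is (Z/2Z)^* ≅ trivial group (order 1); (Z/11Z)^* ≅ Z/10Z; (Z/19Z)^* ≅ Z/18Z. Hence Gal(Q(zeta_418)/Q) ≅ Z/10Z × Z/18Z.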